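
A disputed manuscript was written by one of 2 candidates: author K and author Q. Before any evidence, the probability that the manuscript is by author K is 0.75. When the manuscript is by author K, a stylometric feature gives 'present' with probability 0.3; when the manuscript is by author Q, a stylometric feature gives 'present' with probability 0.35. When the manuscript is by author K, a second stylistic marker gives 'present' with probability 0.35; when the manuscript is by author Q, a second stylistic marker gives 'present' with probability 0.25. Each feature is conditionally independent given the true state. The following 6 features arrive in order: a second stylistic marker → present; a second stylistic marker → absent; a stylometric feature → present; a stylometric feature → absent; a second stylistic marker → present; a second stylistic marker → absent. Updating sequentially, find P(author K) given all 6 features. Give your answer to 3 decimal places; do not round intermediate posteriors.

0.803

After a second stylistic marker='present': P(author K) = 0.35·0.7500 / (0.35·0.7500 + 0.25·0.2500) ≈ 0.8077
After a second stylistic marker='absent': P(author K) = 0.65·0.8077 / (0.65·0.8077 + 0.75·0.1923) ≈ 0.7845
After a stylometric feature='present': P(author K) = 0.3·0.7845 / (0.3·0.7845 + 0.35·0.2155) ≈ 0.7573
After a stylometric feature='absent': P(author K) = 0.7·0.7573 / (0.7·0.7573 + 0.65·0.2427) ≈ 0.7706
After a second stylistic marker='present': P(author K) = 0.35·0.7706 / (0.35·0.7706 + 0.25·0.2294) ≈ 0.8247
After a second stylistic marker='absent': P(author K) = 0.65·0.8247 / (0.65·0.8247 + 0.75·0.1753) ≈ 0.8030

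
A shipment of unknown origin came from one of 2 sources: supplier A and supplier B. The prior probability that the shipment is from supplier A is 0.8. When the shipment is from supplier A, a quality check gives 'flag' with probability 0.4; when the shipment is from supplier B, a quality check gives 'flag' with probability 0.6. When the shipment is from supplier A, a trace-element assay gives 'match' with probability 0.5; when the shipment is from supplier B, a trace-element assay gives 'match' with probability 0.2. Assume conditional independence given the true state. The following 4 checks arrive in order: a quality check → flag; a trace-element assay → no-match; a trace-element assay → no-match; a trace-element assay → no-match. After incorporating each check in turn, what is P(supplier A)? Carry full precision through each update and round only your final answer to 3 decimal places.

After a quality check='flag': P(supplier A) = 0.4·0.8000 / (0.4·0.8000 + 0.6·0.2000) ≈ 0.7273
After a trace-element assay='no-match': P(supplier A) = 0.5·0.7273 / (0.5·0.7273 + 0.8·0.2727) ≈ 0.6250
After a trace-element assay='no-match': P(supplier A) = 0.5·0.6250 / (0.5·0.6250 + 0.8·0.3750) ≈ 0.5102
After a trace-element assay='no-match': P(supplier A) = 0.5·0.5102 / (0.5·0.5102 + 0.8·0.4898) ≈ 0.3943

0.394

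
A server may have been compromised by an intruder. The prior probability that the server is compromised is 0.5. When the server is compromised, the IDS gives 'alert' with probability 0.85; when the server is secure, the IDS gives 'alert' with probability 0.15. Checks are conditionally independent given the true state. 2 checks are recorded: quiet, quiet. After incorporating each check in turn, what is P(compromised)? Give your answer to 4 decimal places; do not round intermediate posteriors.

After 'quiet': P(compromised) = 0.15·0.5000 / (0.15·0.5000 + 0.85·0.5000) ≈ 0.1500
After 'quiet': P(compromised) = 0.15·0.1500 / (0.15·0.1500 + 0.85·0.8500) ≈ 0.0302

0.0302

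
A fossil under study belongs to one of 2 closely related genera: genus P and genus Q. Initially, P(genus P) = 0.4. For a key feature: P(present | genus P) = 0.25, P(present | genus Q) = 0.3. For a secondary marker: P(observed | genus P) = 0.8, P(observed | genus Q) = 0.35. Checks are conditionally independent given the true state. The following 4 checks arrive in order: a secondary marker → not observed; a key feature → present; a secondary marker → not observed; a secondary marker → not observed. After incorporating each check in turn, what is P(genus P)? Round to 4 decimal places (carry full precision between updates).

Apply Bayes' rule sequentially, carrying P(genus P) forward.
After a secondary marker='not observed': P(genus P) = 0.2·0.4000 / (0.2·0.4000 + 0.65·0.6000) ≈ 0.1702
After a key feature='present': P(genus P) = 0.25·0.1702 / (0.25·0.1702 + 0.3·0.8298) ≈ 0.1460
After a secondary marker='not observed': P(genus P) = 0.2·0.1460 / (0.2·0.1460 + 0.65·0.8540) ≈ 0.0500
After a secondary marker='not observed': P(genus P) = 0.2·0.0500 / (0.2·0.0500 + 0.65·0.9500) ≈ 0.0159

0.0159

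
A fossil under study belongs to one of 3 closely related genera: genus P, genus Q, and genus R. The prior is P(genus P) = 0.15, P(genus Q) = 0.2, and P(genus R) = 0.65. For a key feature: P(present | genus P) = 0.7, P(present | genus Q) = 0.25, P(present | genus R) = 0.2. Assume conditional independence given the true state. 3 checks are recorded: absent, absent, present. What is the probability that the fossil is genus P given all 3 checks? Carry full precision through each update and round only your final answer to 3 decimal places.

0.078

After 'absent': normaliser = 0.3·0.1500 + 0.75·0.2000 + 0.8·0.6500; P(genus P) ≈ 0.0629, P(genus Q) ≈ 0.2098, P(genus R) ≈ 0.7273
After 'absent': normaliser = 0.3·0.0629 + 0.75·0.2098 + 0.8·0.7273; P(genus P) ≈ 0.0249, P(genus Q) ≈ 0.2076, P(genus R) ≈ 0.7675
After 'present': normaliser = 0.7·0.0249 + 0.25·0.2076 + 0.2·0.7675; P(genus P) ≈ 0.0782, P(genus Q) ≈ 0.2329, P(genus R) ≈ 0.6889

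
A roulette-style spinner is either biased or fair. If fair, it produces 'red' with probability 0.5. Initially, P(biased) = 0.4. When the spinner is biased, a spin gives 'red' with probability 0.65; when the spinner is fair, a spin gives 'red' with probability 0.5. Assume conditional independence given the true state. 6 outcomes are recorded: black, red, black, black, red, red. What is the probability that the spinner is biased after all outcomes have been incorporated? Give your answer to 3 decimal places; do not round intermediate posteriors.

0.334

After 'black': P(biased) = 0.35·0.4000 / (0.35·0.4000 + 0.5·0.6000) ≈ 0.3182
After 'red': P(biased) = 0.65·0.3182 / (0.65·0.3182 + 0.5·0.6818) ≈ 0.3776
After 'black': P(biased) = 0.35·0.3776 / (0.35·0.3776 + 0.5·0.6224) ≈ 0.2981
After 'black': P(biased) = 0.35·0.2981 / (0.35·0.2981 + 0.5·0.7019) ≈ 0.2291
After 'red': P(biased) = 0.65·0.2291 / (0.65·0.2291 + 0.5·0.7709) ≈ 0.2787
After 'red': P(biased) = 0.65·0.2787 / (0.65·0.2787 + 0.5·0.7213) ≈ 0.3344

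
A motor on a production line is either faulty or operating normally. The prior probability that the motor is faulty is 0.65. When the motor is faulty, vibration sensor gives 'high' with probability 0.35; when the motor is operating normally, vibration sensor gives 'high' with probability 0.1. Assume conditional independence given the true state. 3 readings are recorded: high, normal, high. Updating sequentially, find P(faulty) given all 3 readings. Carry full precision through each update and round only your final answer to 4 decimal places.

After 'high': P(faulty) = 0.35·0.6500 / (0.35·0.6500 + 0.1·0.3500) ≈ 0.8667
After 'normal': P(faulty) = 0.65·0.8667 / (0.65·0.8667 + 0.9·0.1333) ≈ 0.8244
After 'high': P(faulty) = 0.35·0.8244 / (0.35·0.8244 + 0.1·0.1756) ≈ 0.9426

0.9426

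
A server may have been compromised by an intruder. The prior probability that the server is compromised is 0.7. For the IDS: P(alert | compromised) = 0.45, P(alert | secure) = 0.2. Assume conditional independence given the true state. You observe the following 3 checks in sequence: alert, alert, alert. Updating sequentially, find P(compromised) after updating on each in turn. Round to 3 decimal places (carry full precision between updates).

After 'alert': P(compromised) = 0.45·0.7000 / (0.45·0.7000 + 0.2·0.3000) ≈ 0.8400
After 'alert': P(compromised) = 0.45·0.8400 / (0.45·0.8400 + 0.2·0.1600) ≈ 0.9220
After 'alert': P(compromised) = 0.45·0.9220 / (0.45·0.9220 + 0.2·0.0780) ≈ 0.9637

0.964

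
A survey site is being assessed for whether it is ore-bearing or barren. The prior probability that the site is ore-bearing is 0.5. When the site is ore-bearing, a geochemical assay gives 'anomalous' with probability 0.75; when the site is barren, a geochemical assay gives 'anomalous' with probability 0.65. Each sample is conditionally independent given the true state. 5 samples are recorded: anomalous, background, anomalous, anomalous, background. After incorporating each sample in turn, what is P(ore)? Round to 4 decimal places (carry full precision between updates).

After 'anomalous': P(ore) = 0.75·0.5000 / (0.75·0.5000 + 0.65·0.5000) ≈ 0.5357
After 'background': P(ore) = 0.25·0.5357 / (0.25·0.5357 + 0.35·0.4643) ≈ 0.4518
After 'anomalous': P(ore) = 0.75·0.4518 / (0.75·0.4518 + 0.65·0.5482) ≈ 0.4874
After 'anomalous': P(ore) = 0.75·0.4874 / (0.75·0.4874 + 0.65·0.5126) ≈ 0.5232
After 'background': P(ore) = 0.25·0.5232 / (0.25·0.5232 + 0.35·0.4768) ≈ 0.4394

0.4394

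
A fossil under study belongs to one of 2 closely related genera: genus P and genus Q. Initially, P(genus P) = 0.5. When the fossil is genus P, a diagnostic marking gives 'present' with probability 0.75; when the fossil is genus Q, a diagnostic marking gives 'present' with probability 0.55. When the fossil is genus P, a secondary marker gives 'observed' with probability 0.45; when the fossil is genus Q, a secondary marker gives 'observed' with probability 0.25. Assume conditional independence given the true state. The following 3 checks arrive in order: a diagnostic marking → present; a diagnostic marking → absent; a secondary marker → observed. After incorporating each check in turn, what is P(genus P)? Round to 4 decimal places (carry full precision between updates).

0.5769

After a diagnostic marking='present': P(genus P) = 0.75·0.5000 / (0.75·0.5000 + 0.55·0.5000) ≈ 0.5769
After a diagnostic marking='absent': P(genus P) = 0.25·0.5769 / (0.25·0.5769 + 0.45·0.4231) ≈ 0.4310
After a secondary marker='observed': P(genus P) = 0.45·0.4310 / (0.45·0.4310 + 0.25·0.5690) ≈ 0.5769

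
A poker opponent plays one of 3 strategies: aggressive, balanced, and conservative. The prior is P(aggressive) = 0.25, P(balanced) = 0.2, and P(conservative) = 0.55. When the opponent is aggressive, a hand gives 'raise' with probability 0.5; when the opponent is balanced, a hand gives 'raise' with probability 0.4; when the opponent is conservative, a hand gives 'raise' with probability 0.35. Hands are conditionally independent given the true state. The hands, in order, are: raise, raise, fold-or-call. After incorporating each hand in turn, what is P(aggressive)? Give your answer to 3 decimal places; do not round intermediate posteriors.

0.332

After 'raise': normaliser = 0.5·0.2500 + 0.4·0.2000 + 0.35·0.5500; P(aggressive) ≈ 0.3145, P(balanced) ≈ 0.2013, P(conservative) ≈ 0.4843
After 'raise': normaliser = 0.5·0.3145 + 0.4·0.2013 + 0.35·0.4843; P(aggressive) ≈ 0.3861, P(balanced) ≈ 0.1977, P(conservative) ≈ 0.4162
After 'fold-or-call': normaliser = 0.5·0.3861 + 0.6·0.1977 + 0.65·0.4162; P(aggressive) ≈ 0.3316, P(balanced) ≈ 0.2037, P(conservative) ≈ 0.4647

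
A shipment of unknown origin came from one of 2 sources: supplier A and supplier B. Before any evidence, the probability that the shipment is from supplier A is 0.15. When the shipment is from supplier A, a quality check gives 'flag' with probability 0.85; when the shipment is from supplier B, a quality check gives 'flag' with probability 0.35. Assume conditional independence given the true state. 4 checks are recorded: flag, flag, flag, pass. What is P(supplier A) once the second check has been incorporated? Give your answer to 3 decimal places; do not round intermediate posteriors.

0.510

Each posterior becomes the prior for the next update.
After 'flag': P(supplier A) = 0.85·0.1500 / (0.85·0.1500 + 0.35·0.8500) ≈ 0.3000
After 'flag': P(supplier A) = 0.85·0.3000 / (0.85·0.3000 + 0.35·0.7000) ≈ 0.5100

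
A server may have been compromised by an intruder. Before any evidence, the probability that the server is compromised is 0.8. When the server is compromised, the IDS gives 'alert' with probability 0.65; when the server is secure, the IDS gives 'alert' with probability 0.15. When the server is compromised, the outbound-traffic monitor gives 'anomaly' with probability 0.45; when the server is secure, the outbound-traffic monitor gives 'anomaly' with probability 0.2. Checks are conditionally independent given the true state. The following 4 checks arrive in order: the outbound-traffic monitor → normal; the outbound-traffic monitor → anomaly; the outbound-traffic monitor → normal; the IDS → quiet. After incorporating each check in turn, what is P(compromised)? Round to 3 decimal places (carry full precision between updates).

After the outbound-traffic monitor='normal': P(compromised) = 0.55·0.8000 / (0.55·0.8000 + 0.8·0.2000) ≈ 0.7333
After the outbound-traffic monitor='anomaly': P(compromised) = 0.45·0.7333 / (0.45·0.7333 + 0.2·0.2667) ≈ 0.8609
After the outbound-traffic monitor='normal': P(compromised) = 0.55·0.8609 / (0.55·0.8609 + 0.8·0.1391) ≈ 0.8097
After the IDS='quiet': P(compromised) = 0.35·0.8097 / (0.35·0.8097 + 0.85·0.1903) ≈ 0.6366

0.637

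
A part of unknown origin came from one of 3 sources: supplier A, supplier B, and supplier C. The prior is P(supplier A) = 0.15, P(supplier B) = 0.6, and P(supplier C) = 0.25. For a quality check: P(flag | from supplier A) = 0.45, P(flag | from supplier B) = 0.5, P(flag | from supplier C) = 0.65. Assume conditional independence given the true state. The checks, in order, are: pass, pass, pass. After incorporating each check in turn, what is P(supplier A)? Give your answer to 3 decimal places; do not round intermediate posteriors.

0.225

Each posterior becomes the prior for the next update.
After 'pass': normaliser = 0.55·0.1500 + 0.5·0.6000 + 0.35·0.2500; P(supplier A) ≈ 0.1755, P(supplier B) ≈ 0.6383, P(supplier C) ≈ 0.1862
After 'pass': normaliser = 0.55·0.1755 + 0.5·0.6383 + 0.35·0.1862; P(supplier A) ≈ 0.2008, P(supplier B) ≈ 0.6637, P(supplier C) ≈ 0.1355
After 'pass': normaliser = 0.55·0.2008 + 0.5·0.6637 + 0.35·0.1355; P(supplier A) ≈ 0.2255, P(supplier B) ≈ 0.6777, P(supplier C) ≈ 0.0968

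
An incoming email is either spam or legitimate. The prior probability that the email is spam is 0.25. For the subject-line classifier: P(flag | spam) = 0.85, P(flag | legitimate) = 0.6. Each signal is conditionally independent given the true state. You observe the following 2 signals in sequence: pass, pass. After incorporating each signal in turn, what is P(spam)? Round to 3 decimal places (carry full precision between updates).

Apply Bayes' rule sequentially, carrying P(spam) forward.
After 'pass': P(spam) = 0.15·0.2500 / (0.15·0.2500 + 0.4·0.7500) ≈ 0.1111
After 'pass': P(spam) = 0.15·0.1111 / (0.15·0.1111 + 0.4·0.8889) ≈ 0.0448

0.045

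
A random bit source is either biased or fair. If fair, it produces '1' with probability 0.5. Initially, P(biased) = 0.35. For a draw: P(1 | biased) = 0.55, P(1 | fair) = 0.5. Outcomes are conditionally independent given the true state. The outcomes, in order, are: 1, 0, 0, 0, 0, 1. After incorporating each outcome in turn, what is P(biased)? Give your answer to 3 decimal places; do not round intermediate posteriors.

After '1': P(biased) = 0.55·0.3500 / (0.55·0.3500 + 0.5·0.6500) ≈ 0.3720
After '0': P(biased) = 0.45·0.3720 / (0.45·0.3720 + 0.5·0.6280) ≈ 0.3477
After '0': P(biased) = 0.45·0.3477 / (0.45·0.3477 + 0.5·0.6523) ≈ 0.3242
After '0': P(biased) = 0.45·0.3242 / (0.45·0.3242 + 0.5·0.6758) ≈ 0.3016
After '0': P(biased) = 0.45·0.3016 / (0.45·0.3016 + 0.5·0.6984) ≈ 0.2799
After '1': P(biased) = 0.55·0.2799 / (0.55·0.2799 + 0.5·0.7201) ≈ 0.2995

0.299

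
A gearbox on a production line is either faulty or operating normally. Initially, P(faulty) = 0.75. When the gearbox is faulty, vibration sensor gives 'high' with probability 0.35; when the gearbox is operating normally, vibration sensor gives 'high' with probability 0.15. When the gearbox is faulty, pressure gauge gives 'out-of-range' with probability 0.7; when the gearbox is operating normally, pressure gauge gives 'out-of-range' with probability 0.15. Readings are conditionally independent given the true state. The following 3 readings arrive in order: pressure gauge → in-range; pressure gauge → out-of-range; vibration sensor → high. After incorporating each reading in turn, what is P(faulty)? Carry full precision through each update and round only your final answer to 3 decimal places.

After pressure gauge='in-range': P(faulty) = 0.3·0.7500 / (0.3·0.7500 + 0.85·0.2500) ≈ 0.5143
After pressure gauge='out-of-range': P(faulty) = 0.7·0.5143 / (0.7·0.5143 + 0.15·0.4857) ≈ 0.8317
After vibration sensor='high': P(faulty) = 0.35·0.8317 / (0.35·0.8317 + 0.15·0.1683) ≈ 0.9202

0.920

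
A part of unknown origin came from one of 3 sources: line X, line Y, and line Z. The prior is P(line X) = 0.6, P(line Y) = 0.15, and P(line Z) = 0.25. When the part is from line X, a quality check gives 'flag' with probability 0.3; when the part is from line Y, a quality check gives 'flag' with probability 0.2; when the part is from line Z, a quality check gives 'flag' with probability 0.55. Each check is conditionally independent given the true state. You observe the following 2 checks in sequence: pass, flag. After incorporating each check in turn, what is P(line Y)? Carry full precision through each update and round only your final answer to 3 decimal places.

After 'pass': normaliser = 0.7·0.6000 + 0.8·0.1500 + 0.45·0.2500; P(line X) ≈ 0.6437, P(line Y) ≈ 0.1839, P(line Z) ≈ 0.1724
After 'flag': normaliser = 0.3·0.6437 + 0.2·0.1839 + 0.55·0.1724; P(line X) ≈ 0.5947, P(line Y) ≈ 0.1133, P(line Z) ≈ 0.2920

0.113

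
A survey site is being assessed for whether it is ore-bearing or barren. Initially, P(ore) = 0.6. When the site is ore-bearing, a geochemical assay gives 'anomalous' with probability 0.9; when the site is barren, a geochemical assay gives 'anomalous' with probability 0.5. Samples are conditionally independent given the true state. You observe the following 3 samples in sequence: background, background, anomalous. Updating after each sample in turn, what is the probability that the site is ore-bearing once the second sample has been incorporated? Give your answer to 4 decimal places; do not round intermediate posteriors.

Each posterior becomes the prior for the next update.
After 'background': P(ore) = 0.1·0.6000 / (0.1·0.6000 + 0.5·0.4000) ≈ 0.2308
After 'background': P(ore) = 0.1·0.2308 / (0.1·0.2308 + 0.5·0.7692) ≈ 0.0566

0.0566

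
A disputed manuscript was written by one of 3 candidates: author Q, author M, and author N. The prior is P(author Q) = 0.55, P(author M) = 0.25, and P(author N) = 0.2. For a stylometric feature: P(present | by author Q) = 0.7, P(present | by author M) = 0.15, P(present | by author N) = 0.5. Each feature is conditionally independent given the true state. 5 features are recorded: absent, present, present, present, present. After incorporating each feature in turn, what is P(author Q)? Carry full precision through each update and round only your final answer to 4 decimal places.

0.8617

Each posterior becomes the prior for the next update.
After 'absent': normaliser = 0.3·0.5500 + 0.85·0.2500 + 0.5·0.2000; P(author Q) ≈ 0.3455, P(author M) ≈ 0.4450, P(author N) ≈ 0.2094
After 'present': normaliser = 0.7·0.3455 + 0.15·0.4450 + 0.5·0.2094; P(author Q) ≈ 0.5852, P(author M) ≈ 0.1615, P(author N) ≈ 0.2533
After 'present': normaliser = 0.7·0.5852 + 0.15·0.1615 + 0.5·0.2533; P(author Q) ≈ 0.7308, P(author M) ≈ 0.0432, P(author N) ≈ 0.2260
After 'present': normaliser = 0.7·0.7308 + 0.15·0.0432 + 0.5·0.2260; P(author Q) ≈ 0.8107, P(author M) ≈ 0.0103, P(author N) ≈ 0.1791
After 'present': normaliser = 0.7·0.8107 + 0.15·0.0103 + 0.5·0.1791; P(author Q) ≈ 0.8617, P(author M) ≈ 0.0023, P(author N) ≈ 0.1359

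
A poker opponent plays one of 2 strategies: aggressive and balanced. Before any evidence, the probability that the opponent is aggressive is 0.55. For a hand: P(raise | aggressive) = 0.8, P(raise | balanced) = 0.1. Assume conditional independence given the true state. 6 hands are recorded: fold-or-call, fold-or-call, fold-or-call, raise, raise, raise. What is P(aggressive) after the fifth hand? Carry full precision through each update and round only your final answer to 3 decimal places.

0.462

Each posterior becomes the prior for the next update.
After 'fold-or-call': P(aggressive) = 0.2·0.5500 / (0.2·0.5500 + 0.9·0.4500) ≈ 0.2136
After 'fold-or-call': P(aggressive) = 0.2·0.2136 / (0.2·0.2136 + 0.9·0.7864) ≈ 0.0569
After 'fold-or-call': P(aggressive) = 0.2·0.0569 / (0.2·0.0569 + 0.9·0.9431) ≈ 0.0132
After 'raise': P(aggressive) = 0.8·0.0132 / (0.8·0.0132 + 0.1·0.9868) ≈ 0.0969
After 'raise': P(aggressive) = 0.8·0.0969 / (0.8·0.0969 + 0.1·0.9031) ≈ 0.4619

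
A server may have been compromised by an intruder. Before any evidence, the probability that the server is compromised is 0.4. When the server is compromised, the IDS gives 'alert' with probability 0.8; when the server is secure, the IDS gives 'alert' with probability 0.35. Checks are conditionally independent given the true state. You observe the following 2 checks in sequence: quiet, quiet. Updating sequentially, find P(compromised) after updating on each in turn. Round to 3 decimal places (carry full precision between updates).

After 'quiet': P(compromised) = 0.2·0.4000 / (0.2·0.4000 + 0.65·0.6000) ≈ 0.1702
After 'quiet': P(compromised) = 0.2·0.1702 / (0.2·0.1702 + 0.65·0.8298) ≈ 0.0594

0.059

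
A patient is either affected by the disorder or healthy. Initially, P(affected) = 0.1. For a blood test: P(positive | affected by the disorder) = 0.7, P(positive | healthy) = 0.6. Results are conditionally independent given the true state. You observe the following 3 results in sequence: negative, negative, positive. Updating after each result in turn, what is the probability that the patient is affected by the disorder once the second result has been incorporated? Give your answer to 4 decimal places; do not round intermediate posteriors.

0.0588

Apply Bayes' rule sequentially, carrying P(affected) forward.
After 'negative': P(affected) = 0.3·0.1000 / (0.3·0.1000 + 0.4·0.9000) ≈ 0.0769
After 'negative': P(affected) = 0.3·0.0769 / (0.3·0.0769 + 0.4·0.9231) ≈ 0.0588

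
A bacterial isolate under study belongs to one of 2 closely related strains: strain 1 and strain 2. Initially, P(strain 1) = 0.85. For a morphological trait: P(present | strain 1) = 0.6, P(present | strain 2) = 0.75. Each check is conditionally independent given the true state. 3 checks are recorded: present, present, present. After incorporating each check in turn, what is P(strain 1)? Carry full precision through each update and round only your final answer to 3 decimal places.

0.744

After 'present': P(strain 1) = 0.6·0.8500 / (0.6·0.8500 + 0.75·0.1500) ≈ 0.8193
After 'present': P(strain 1) = 0.6·0.8193 / (0.6·0.8193 + 0.75·0.1807) ≈ 0.7839
After 'present': P(strain 1) = 0.6·0.7839 / (0.6·0.7839 + 0.75·0.2161) ≈ 0.7437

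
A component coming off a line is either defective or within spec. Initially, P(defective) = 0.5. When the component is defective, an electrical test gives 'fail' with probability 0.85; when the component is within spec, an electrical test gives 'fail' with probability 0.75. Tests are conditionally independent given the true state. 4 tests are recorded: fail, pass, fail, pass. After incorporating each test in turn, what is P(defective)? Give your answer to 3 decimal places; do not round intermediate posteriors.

0.316

After 'fail': P(defective) = 0.85·0.5000 / (0.85·0.5000 + 0.75·0.5000) ≈ 0.5312
After 'pass': P(defective) = 0.15·0.5312 / (0.15·0.5312 + 0.25·0.4688) ≈ 0.4048
After 'fail': P(defective) = 0.85·0.4048 / (0.85·0.4048 + 0.75·0.5952) ≈ 0.4352
After 'pass': P(defective) = 0.15·0.4352 / (0.15·0.4352 + 0.25·0.5648) ≈ 0.3162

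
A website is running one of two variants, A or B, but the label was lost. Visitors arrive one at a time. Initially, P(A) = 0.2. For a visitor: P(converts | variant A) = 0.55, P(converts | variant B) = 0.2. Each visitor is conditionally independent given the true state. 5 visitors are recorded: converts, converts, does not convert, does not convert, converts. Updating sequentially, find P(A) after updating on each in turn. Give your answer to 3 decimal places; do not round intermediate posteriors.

Each posterior becomes the prior for the next update.
After 'converts': P(A) = 0.55·0.2000 / (0.55·0.2000 + 0.2·0.8000) ≈ 0.4074
After 'converts': P(A) = 0.55·0.4074 / (0.55·0.4074 + 0.2·0.5926) ≈ 0.6541
After 'does not convert': P(A) = 0.45·0.6541 / (0.45·0.6541 + 0.8·0.3459) ≈ 0.5154
After 'does not convert': P(A) = 0.45·0.5154 / (0.45·0.5154 + 0.8·0.4846) ≈ 0.3743
After 'converts': P(A) = 0.55·0.3743 / (0.55·0.3743 + 0.2·0.6257) ≈ 0.6219

0.622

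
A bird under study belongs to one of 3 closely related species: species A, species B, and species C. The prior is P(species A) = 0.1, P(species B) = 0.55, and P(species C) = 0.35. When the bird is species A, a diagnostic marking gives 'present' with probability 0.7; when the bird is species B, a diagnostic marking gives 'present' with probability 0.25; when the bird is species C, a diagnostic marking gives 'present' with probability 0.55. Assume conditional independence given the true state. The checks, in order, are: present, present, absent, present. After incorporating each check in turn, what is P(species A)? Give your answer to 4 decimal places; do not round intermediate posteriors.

Each posterior becomes the prior for the next update.
After 'present': normaliser = 0.7·0.1000 + 0.25·0.5500 + 0.55·0.3500; P(species A) ≈ 0.1750, P(species B) ≈ 0.3438, P(species C) ≈ 0.4813
After 'present': normaliser = 0.7·0.1750 + 0.25·0.3438 + 0.55·0.4813; P(species A) ≈ 0.2589, P(species B) ≈ 0.1816, P(species C) ≈ 0.5594
After 'absent': normaliser = 0.3·0.2589 + 0.75·0.1816 + 0.45·0.5594; P(species A) ≈ 0.1668, P(species B) ≈ 0.2926, P(species C) ≈ 0.5406
After 'present': normaliser = 0.7·0.1668 + 0.25·0.2926 + 0.55·0.5406; P(species A) ≈ 0.2396, P(species B) ≈ 0.1501, P(species C) ≈ 0.6103

0.2396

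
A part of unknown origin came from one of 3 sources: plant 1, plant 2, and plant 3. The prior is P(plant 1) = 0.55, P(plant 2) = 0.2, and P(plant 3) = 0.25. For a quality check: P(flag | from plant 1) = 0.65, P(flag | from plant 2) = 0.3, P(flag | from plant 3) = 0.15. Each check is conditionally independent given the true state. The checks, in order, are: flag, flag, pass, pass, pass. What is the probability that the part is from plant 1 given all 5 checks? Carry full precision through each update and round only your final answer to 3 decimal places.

0.509

After 'flag': normaliser = 0.65·0.5500 + 0.3·0.2000 + 0.15·0.2500; P(plant 1) ≈ 0.7857, P(plant 2) ≈ 0.1319, P(plant 3) ≈ 0.0824
After 'flag': normaliser = 0.65·0.7857 + 0.3·0.1319 + 0.15·0.0824; P(plant 1) ≈ 0.9077, P(plant 2) ≈ 0.0703, P(plant 3) ≈ 0.0220
After 'pass': normaliser = 0.35·0.9077 + 0.7·0.0703 + 0.85·0.0220; P(plant 1) ≈ 0.8239, P(plant 2) ≈ 0.1276, P(plant 3) ≈ 0.0484
After 'pass': normaliser = 0.35·0.8239 + 0.7·0.1276 + 0.85·0.0484; P(plant 1) ≈ 0.6884, P(plant 2) ≈ 0.2133, P(plant 3) ≈ 0.0983
After 'pass': normaliser = 0.35·0.6884 + 0.7·0.2133 + 0.85·0.0983; P(plant 1) ≈ 0.5085, P(plant 2) ≈ 0.3151, P(plant 3) ≈ 0.1763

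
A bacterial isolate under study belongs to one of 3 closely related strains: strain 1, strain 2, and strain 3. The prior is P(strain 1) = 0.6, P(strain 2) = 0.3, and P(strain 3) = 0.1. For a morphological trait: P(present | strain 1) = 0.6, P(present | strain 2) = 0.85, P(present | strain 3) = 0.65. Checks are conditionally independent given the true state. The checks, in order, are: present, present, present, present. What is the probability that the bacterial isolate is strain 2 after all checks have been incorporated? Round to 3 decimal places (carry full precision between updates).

After 'present': normaliser = 0.6·0.6000 + 0.85·0.3000 + 0.65·0.1000; P(strain 1) ≈ 0.5294, P(strain 2) ≈ 0.3750, P(strain 3) ≈ 0.0956
After 'present': normaliser = 0.6·0.5294 + 0.85·0.3750 + 0.65·0.0956; P(strain 1) ≈ 0.4547, P(strain 2) ≈ 0.4563, P(strain 3) ≈ 0.0889
After 'present': normaliser = 0.6·0.4547 + 0.85·0.4563 + 0.65·0.0889; P(strain 1) ≈ 0.3797, P(strain 2) ≈ 0.5398, P(strain 3) ≈ 0.0805
After 'present': normaliser = 0.6·0.3797 + 0.85·0.5398 + 0.65·0.0805; P(strain 1) ≈ 0.3083, P(strain 2) ≈ 0.6209, P(strain 3) ≈ 0.0708

0.621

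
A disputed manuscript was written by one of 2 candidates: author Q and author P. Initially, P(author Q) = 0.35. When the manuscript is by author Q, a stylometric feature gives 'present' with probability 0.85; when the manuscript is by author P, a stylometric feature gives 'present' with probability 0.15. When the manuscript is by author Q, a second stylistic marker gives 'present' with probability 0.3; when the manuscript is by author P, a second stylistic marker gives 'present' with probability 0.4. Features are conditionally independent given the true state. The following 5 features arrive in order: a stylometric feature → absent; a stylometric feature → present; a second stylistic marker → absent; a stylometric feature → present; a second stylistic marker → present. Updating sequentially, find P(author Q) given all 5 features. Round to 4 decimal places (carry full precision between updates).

0.7275

Apply Bayes' rule sequentially, carrying P(author Q) forward.
After a stylometric feature='absent': P(author Q) = 0.15·0.3500 / (0.15·0.3500 + 0.85·0.6500) ≈ 0.0868
After a stylometric feature='present': P(author Q) = 0.85·0.0868 / (0.85·0.0868 + 0.15·0.9132) ≈ 0.3500
After a second stylistic marker='absent': P(author Q) = 0.7·0.3500 / (0.7·0.3500 + 0.6·0.6500) ≈ 0.3858
After a stylometric feature='present': P(author Q) = 0.85·0.3858 / (0.85·0.3858 + 0.15·0.6142) ≈ 0.7807
After a second stylistic marker='present': P(author Q) = 0.3·0.7807 / (0.3·0.7807 + 0.4·0.2193) ≈ 0.7275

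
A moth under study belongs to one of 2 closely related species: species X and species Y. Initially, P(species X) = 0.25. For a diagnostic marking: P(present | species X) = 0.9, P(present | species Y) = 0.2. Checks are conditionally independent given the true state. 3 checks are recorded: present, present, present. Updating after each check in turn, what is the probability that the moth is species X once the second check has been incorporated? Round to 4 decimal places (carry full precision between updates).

0.8710

After 'present': P(species X) = 0.9·0.2500 / (0.9·0.2500 + 0.2·0.7500) ≈ 0.6000
After 'present': P(species X) = 0.9·0.6000 / (0.9·0.6000 + 0.2·0.4000) ≈ 0.8710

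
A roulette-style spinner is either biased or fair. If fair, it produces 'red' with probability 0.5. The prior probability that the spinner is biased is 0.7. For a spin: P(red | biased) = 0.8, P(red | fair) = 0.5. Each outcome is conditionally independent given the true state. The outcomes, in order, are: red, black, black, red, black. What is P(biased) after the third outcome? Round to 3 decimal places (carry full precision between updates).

Each posterior becomes the prior for the next update.
After 'red': P(biased) = 0.8·0.7000 / (0.8·0.7000 + 0.5·0.3000) ≈ 0.7887
After 'black': P(biased) = 0.2·0.7887 / (0.2·0.7887 + 0.5·0.2113) ≈ 0.5989
After 'black': P(biased) = 0.2·0.5989 / (0.2·0.5989 + 0.5·0.4011) ≈ 0.3740

0.374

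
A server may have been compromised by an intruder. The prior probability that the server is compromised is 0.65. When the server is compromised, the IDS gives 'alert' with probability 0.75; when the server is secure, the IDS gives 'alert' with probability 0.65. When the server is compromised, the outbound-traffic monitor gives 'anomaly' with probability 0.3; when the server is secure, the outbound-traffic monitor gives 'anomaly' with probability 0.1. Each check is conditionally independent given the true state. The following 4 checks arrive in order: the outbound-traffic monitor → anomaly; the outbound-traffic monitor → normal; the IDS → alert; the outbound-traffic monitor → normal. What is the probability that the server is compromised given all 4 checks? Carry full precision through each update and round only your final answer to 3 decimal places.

Apply Bayes' rule sequentially, carrying P(compromised) forward.
After the outbound-traffic monitor='anomaly': P(compromised) = 0.3·0.6500 / (0.3·0.6500 + 0.1·0.3500) ≈ 0.8478
After the outbound-traffic monitor='normal': P(compromised) = 0.7·0.8478 / (0.7·0.8478 + 0.9·0.1522) ≈ 0.8125
After the IDS='alert': P(compromised) = 0.75·0.8125 / (0.75·0.8125 + 0.65·0.1875) ≈ 0.8333
After the outbound-traffic monitor='normal': P(compromised) = 0.7·0.8333 / (0.7·0.8333 + 0.9·0.1667) ≈ 0.7955

0.795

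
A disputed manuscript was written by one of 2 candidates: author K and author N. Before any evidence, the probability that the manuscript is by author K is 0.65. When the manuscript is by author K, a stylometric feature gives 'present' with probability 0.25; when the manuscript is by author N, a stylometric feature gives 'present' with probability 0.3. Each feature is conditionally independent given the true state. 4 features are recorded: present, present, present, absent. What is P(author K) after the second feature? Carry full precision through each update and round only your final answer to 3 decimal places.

After 'present': P(author K) = 0.25·0.6500 / (0.25·0.6500 + 0.3·0.3500) ≈ 0.6075
After 'present': P(author K) = 0.25·0.6075 / (0.25·0.6075 + 0.3·0.3925) ≈ 0.5633

0.563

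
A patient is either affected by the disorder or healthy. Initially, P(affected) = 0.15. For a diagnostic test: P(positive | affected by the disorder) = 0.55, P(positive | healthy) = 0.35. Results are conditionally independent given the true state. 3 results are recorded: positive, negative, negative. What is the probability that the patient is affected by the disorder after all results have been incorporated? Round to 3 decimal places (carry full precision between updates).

0.117

After 'positive': P(affected) = 0.55·0.1500 / (0.55·0.1500 + 0.35·0.8500) ≈ 0.2171
After 'negative': P(affected) = 0.45·0.2171 / (0.45·0.2171 + 0.65·0.7829) ≈ 0.1611
After 'negative': P(affected) = 0.45·0.1611 / (0.45·0.1611 + 0.65·0.8389) ≈ 0.1173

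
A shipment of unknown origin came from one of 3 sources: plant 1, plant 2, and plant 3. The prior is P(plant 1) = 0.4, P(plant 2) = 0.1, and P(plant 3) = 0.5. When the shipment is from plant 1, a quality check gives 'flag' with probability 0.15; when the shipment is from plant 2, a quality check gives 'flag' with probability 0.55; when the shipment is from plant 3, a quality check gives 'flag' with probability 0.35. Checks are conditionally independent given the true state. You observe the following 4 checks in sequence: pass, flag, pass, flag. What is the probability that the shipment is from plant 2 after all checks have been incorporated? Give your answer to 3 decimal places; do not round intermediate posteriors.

After 'pass': normaliser = 0.85·0.4000 + 0.45·0.1000 + 0.65·0.5000; P(plant 1) ≈ 0.4789, P(plant 2) ≈ 0.0634, P(plant 3) ≈ 0.4577
After 'flag': normaliser = 0.15·0.4789 + 0.55·0.0634 + 0.35·0.4577; P(plant 1) ≈ 0.2691, P(plant 2) ≈ 0.1306, P(plant 3) ≈ 0.6003
After 'pass': normaliser = 0.85·0.2691 + 0.45·0.1306 + 0.65·0.6003; P(plant 1) ≈ 0.3376, P(plant 2) ≈ 0.0867, P(plant 3) ≈ 0.5757
After 'flag': normaliser = 0.15·0.3376 + 0.55·0.0867 + 0.35·0.5757; P(plant 1) ≈ 0.1689, P(plant 2) ≈ 0.1591, P(plant 3) ≈ 0.6720

0.159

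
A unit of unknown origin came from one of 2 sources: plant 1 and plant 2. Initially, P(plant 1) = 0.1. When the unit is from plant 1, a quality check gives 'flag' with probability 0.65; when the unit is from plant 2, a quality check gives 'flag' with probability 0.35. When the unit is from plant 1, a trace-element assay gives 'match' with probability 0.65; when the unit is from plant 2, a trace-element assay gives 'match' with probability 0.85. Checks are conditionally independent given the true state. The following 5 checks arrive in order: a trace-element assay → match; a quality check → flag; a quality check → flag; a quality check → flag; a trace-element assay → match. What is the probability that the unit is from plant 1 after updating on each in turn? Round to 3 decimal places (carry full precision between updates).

0.294

Apply Bayes' rule sequentially, carrying P(plant 1) forward.
After a trace-element assay='match': P(plant 1) = 0.65·0.1000 / (0.65·0.1000 + 0.85·0.9000) ≈ 0.0783
After a quality check='flag': P(plant 1) = 0.65·0.0783 / (0.65·0.0783 + 0.35·0.9217) ≈ 0.1363
After a quality check='flag': P(plant 1) = 0.65·0.1363 / (0.65·0.1363 + 0.35·0.8637) ≈ 0.2266
After a quality check='flag': P(plant 1) = 0.65·0.2266 / (0.65·0.2266 + 0.35·0.7734) ≈ 0.3524
After a trace-element assay='match': P(plant 1) = 0.65·0.3524 / (0.65·0.3524 + 0.85·0.6476) ≈ 0.2939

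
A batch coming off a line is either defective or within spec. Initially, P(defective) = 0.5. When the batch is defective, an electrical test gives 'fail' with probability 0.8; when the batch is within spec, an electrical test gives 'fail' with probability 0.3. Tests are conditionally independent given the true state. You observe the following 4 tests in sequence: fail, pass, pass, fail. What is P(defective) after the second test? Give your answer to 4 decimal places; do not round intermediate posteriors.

After 'fail': P(defective) = 0.8·0.5000 / (0.8·0.5000 + 0.3·0.5000) ≈ 0.7273
After 'pass': P(defective) = 0.2·0.7273 / (0.2·0.7273 + 0.7·0.2727) ≈ 0.4324

0.4324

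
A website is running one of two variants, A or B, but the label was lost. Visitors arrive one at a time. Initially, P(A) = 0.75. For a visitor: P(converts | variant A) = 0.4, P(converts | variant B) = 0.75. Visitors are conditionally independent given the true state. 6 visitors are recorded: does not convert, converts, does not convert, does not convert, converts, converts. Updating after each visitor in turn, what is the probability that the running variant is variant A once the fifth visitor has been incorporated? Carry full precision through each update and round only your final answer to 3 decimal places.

0.922

Apply Bayes' rule sequentially, carrying P(A) forward.
After 'does not convert': P(A) = 0.6·0.7500 / (0.6·0.7500 + 0.25·0.2500) ≈ 0.8780
After 'converts': P(A) = 0.4·0.8780 / (0.4·0.8780 + 0.75·0.1220) ≈ 0.7934
After 'does not convert': P(A) = 0.6·0.7934 / (0.6·0.7934 + 0.25·0.2066) ≈ 0.9021
After 'does not convert': P(A) = 0.6·0.9021 / (0.6·0.9021 + 0.25·0.0979) ≈ 0.9567
After 'converts': P(A) = 0.4·0.9567 / (0.4·0.9567 + 0.75·0.0433) ≈ 0.9219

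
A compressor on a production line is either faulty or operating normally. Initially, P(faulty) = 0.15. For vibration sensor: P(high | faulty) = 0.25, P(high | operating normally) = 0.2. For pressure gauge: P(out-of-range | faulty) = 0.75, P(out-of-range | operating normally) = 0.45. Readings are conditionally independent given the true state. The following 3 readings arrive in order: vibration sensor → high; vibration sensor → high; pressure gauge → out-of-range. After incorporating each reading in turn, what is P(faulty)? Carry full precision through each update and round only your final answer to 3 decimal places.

After vibration sensor='high': P(faulty) = 0.25·0.1500 / (0.25·0.1500 + 0.2·0.8500) ≈ 0.1807
After vibration sensor='high': P(faulty) = 0.25·0.1807 / (0.25·0.1807 + 0.2·0.8193) ≈ 0.2161
After pressure gauge='out-of-range': P(faulty) = 0.75·0.2161 / (0.75·0.2161 + 0.45·0.7839) ≈ 0.3149

0.315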